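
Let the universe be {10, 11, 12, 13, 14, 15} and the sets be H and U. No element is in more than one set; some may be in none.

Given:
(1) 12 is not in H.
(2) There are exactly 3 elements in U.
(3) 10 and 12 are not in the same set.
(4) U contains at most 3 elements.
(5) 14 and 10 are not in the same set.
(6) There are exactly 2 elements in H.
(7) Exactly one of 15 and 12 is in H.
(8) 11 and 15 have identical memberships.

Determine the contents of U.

From (1): 12 ∉ H.
(7) (exactly one): 15 ∈ H.
(8): 11 matches 15: 11 ∈ H.
(6): H already has 2, so the rest are out.
Suppose 10 ∈ U: no assignment then satisfies all the clues, so 10 ∉ U.

U = {12, 13, 14}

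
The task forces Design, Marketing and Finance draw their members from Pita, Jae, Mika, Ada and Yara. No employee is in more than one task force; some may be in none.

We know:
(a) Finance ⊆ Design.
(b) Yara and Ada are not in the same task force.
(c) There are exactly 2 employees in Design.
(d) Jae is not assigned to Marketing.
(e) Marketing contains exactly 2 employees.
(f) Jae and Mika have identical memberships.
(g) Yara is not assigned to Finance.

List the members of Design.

Design = {Jae, Mika}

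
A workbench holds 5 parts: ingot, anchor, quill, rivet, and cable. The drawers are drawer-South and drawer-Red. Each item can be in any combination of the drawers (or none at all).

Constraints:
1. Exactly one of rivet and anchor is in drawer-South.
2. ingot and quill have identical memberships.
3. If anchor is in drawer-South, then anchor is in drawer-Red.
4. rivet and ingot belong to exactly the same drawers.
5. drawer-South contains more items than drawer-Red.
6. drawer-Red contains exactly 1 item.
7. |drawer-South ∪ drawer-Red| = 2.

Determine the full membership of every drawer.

drawer-South = {anchor, cable}; drawer-Red = {anchor}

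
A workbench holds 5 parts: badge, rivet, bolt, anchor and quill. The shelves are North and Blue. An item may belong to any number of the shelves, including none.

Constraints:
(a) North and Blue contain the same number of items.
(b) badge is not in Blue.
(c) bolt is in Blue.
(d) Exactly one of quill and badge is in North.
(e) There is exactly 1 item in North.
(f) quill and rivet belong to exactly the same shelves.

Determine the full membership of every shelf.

North = {badge}; Blue = {bolt}

From (b): badge ∉ Blue.
From (c): bolt ∈ Blue.
Suppose badge ∉ North: no assignment then satisfies all the clues, so badge ∈ North.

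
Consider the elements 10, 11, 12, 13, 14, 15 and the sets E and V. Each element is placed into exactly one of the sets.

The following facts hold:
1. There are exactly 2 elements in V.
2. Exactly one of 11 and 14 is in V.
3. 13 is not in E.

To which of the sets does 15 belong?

15: E

From (3): 13 ∉ E.
Only one set left: 13 ∈ V.
Suppose 15 ∉ E: no assignment then satisfies all the clues, so 15 ∈ E.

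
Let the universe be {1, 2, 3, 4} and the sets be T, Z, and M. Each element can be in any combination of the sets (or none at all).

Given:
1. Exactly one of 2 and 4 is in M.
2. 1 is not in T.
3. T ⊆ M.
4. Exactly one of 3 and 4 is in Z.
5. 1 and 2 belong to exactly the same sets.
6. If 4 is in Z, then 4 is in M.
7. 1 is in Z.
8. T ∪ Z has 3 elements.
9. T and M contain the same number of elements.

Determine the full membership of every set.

T = {4}; Z = {1, 2, 4}; M = {4}

From (2): 1 ∉ T.
From (7): 1 ∈ Z.
(5): 2 matches 1: 2 ∉ T.
(5): 2 matches 1: 2 ∈ Z.
Suppose 1 ∈ M: no assignment then satisfies all the clues, so 1 ∉ M.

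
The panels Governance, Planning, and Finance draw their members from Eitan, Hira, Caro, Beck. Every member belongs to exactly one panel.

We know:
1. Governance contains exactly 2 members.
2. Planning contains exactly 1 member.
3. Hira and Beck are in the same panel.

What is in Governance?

Governance = {Beck, Hira}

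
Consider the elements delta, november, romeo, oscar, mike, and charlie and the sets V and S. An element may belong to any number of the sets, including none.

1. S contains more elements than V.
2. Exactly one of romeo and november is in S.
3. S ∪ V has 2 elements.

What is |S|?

2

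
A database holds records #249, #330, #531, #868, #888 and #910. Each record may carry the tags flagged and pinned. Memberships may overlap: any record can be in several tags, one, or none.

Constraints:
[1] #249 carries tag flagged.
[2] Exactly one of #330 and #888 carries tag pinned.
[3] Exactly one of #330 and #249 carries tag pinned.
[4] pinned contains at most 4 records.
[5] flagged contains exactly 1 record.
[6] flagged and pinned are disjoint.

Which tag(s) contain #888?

#888: none

From (1): #249 ∈ flagged.
(5): flagged already has 1, so the rest are out.
(6) (disjoint): #249 ∉ pinned.
(3) (exactly one): #330 ∈ pinned.
(2) (exactly one): #888 ∉ pinned.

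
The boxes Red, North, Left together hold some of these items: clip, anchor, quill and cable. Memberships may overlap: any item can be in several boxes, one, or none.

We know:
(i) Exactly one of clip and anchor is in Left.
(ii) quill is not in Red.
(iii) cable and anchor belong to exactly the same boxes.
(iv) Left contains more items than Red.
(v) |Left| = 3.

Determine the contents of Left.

Left = {anchor, cable, quill}

From (ii): quill ∉ Red.
Suppose clip ∈ Left: no assignment then satisfies all the clues, so clip ∉ Left.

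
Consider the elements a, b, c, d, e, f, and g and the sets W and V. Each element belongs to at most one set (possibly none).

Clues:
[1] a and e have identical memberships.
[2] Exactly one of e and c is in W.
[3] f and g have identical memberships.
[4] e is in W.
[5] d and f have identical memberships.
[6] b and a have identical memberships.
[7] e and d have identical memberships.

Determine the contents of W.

From (4): e ∈ W.
(1): a matches e: a ∈ W.
(2) (exactly one): c ∉ W.
(6): b matches a: b ∈ W.
(7): d matches e: d ∈ W.
(5): f matches d: f ∈ W.
(3): g matches f: g ∈ W.

W = {a, b, d, e, f, g}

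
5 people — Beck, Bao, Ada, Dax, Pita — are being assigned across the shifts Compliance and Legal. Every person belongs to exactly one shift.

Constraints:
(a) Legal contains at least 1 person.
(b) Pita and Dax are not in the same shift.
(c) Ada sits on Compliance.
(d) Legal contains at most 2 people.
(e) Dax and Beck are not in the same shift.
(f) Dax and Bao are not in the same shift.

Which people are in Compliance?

Compliance = {Ada, Bao, Beck, Pita}

From (c): Ada ∈ Compliance.
Suppose Beck ∉ Compliance: no assignment then satisfies all the clues, so Beck ∈ Compliance.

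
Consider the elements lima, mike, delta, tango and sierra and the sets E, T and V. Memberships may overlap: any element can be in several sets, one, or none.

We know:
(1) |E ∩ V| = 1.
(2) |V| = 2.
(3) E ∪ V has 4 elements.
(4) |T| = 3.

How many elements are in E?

3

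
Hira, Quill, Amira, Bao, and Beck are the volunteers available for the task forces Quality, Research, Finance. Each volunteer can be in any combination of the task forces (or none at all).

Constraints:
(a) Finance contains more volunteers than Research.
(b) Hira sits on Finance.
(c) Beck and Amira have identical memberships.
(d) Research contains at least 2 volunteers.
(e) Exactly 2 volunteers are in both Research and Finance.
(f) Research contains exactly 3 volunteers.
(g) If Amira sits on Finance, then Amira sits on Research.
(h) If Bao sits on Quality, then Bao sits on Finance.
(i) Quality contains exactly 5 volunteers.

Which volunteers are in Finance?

Finance = {Amira, Bao, Beck, Hira}

From (b): Hira ∈ Finance.
(i): only 5 candidates remain for Quality, so all are in.
(h): Bao ∈ Finance.
Suppose Quill ∈ Finance: no assignment then satisfies all the clues, so Quill ∉ Finance.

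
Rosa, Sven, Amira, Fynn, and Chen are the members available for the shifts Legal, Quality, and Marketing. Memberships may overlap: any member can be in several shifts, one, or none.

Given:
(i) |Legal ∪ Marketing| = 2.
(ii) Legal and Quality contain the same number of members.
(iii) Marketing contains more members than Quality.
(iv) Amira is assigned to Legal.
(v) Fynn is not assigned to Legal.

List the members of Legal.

Legal = {Amira}

From (iv): Amira ∈ Legal.
From (v): Fynn ∉ Legal.
Suppose Rosa ∈ Legal: no assignment then satisfies all the clues, so Rosa ∉ Legal.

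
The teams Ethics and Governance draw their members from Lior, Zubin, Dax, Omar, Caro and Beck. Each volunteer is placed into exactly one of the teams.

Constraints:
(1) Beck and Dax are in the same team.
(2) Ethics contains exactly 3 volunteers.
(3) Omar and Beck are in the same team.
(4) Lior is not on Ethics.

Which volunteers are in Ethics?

Ethics = {Beck, Dax, Omar}

From (4): Lior ∉ Ethics.
Only one team left: Lior ∈ Governance.
Suppose Zubin ∈ Ethics: no assignment then satisfies all the clues, so Zubin ∉ Ethics.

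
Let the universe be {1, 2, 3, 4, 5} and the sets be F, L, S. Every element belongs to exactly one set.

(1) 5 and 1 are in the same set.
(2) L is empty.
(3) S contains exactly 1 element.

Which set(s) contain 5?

5: F

(2): L already has 0, so the rest are out.
Suppose 5 ∉ F: no assignment then satisfies all the clues, so 5 ∈ F.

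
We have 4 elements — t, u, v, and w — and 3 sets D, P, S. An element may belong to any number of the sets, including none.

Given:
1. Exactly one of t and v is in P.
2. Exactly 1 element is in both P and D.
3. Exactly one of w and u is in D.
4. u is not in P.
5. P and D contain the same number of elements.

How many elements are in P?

2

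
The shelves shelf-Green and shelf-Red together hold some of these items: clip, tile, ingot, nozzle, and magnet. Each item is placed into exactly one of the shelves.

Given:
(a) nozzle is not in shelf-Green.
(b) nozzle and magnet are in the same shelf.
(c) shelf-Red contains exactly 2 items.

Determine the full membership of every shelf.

From (a): nozzle ∉ shelf-Green.
(b): magnet matches nozzle: magnet ∉ shelf-Green.
Only one shelf left: nozzle ∈ shelf-Red.
Only one shelf left: magnet ∈ shelf-Red.
(c): shelf-Red already has 2, so the rest are out.
Only one shelf left: clip ∈ shelf-Green.
Only one shelf left: tile ∈ shelf-Green.
Only one shelf left: ingot ∈ shelf-Green.

shelf-Green = {clip, ingot, tile}; shelf-Red = {magnet, nozzle}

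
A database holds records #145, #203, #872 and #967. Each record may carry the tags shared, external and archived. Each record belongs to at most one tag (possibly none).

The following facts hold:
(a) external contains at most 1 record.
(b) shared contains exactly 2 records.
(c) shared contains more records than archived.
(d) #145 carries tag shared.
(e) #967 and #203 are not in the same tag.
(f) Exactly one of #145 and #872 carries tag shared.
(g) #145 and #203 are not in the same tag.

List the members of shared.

shared = {#145, #967}

From (d): #145 ∈ shared.
(f) (exactly one): #872 ∉ shared.
(g): #203 ∉ shared.
(b): only 2 candidates remain for shared, so all are in.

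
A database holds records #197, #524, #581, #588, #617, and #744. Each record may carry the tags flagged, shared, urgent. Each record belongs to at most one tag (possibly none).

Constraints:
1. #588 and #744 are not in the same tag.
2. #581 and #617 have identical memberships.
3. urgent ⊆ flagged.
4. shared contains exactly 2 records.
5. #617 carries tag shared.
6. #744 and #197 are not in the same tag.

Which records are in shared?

shared = {#581, #617}

From (5): #617 ∈ shared.
(2): #581 matches #617: #581 ∉ flagged.
(2): #581 matches #617: #581 ∈ shared.
(4): shared already has 2, so the rest are out.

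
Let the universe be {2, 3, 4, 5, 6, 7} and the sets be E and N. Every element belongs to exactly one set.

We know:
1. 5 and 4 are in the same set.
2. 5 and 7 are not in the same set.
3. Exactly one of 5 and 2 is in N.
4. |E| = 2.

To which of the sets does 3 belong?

3: N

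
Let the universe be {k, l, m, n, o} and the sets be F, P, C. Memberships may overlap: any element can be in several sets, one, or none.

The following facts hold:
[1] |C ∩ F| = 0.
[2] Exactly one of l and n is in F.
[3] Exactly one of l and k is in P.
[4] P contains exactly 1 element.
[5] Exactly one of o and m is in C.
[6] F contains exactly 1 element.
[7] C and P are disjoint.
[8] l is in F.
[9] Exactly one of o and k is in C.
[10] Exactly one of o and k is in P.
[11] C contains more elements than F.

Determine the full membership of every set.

F = {l}; P = {k}; C = {n, o}

From (8): l ∈ F.
(2) (exactly one): n ∉ F.
(6): F already has 1, so the rest are out.
Suppose k ∉ P: no assignment then satisfies all the clues, so k ∈ P.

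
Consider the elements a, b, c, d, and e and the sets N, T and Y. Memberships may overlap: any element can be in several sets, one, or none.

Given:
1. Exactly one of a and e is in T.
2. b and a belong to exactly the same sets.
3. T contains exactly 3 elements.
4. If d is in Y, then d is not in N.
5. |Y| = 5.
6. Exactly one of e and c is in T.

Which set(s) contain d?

d: Y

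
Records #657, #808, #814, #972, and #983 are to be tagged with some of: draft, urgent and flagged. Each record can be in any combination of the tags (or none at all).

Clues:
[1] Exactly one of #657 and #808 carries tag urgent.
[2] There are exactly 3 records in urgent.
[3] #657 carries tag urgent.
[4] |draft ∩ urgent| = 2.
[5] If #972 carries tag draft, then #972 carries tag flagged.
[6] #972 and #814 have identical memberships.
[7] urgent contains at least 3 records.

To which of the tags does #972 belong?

#972: draft, flagged, urgent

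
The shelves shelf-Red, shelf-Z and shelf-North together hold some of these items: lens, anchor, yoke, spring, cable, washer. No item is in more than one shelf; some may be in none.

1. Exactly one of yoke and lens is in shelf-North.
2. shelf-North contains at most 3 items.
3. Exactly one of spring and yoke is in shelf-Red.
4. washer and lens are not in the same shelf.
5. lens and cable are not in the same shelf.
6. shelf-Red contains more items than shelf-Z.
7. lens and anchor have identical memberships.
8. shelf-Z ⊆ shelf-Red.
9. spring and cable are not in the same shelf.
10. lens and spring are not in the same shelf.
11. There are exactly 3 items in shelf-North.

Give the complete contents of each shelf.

shelf-Red = {spring}; shelf-Z = {}; shelf-North = {cable, washer, yoke}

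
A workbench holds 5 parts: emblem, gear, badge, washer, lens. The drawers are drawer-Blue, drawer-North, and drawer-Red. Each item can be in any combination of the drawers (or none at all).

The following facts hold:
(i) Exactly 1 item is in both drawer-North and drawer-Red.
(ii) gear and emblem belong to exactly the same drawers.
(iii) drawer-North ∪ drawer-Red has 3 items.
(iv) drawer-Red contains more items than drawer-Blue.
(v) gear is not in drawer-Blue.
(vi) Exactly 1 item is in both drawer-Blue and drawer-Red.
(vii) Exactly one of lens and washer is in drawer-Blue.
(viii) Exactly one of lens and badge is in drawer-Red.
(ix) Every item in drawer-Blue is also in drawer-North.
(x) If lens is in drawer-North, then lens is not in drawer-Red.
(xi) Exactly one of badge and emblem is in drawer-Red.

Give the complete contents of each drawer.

drawer-Blue = {washer}; drawer-North = {lens, washer}; drawer-Red = {badge, washer}

From (v): gear ∉ drawer-Blue.
(ii): emblem matches gear: emblem ∉ drawer-Blue.
Suppose emblem ∈ drawer-North: no assignment then satisfies all the clues, so emblem ∉ drawer-North.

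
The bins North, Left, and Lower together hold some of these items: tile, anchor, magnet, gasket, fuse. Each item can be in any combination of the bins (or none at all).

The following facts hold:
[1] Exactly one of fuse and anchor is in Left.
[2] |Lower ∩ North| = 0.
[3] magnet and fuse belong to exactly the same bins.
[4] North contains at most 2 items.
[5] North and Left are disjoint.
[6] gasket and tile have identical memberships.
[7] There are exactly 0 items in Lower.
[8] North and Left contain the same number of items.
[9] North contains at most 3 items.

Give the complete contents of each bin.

North = {gasket, tile}; Left = {fuse, magnet}; Lower = {}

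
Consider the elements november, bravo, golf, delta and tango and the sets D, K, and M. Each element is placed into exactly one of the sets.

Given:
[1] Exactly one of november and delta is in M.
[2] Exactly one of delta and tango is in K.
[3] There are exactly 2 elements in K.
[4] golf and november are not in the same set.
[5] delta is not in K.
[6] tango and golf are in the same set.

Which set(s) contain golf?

From (5): delta ∉ K.
(2) (exactly one): tango ∈ K.
(6): golf matches tango: golf ∉ D.
(6): golf matches tango: golf ∈ K.
(3): K already has 2, so the rest are out.

golf: K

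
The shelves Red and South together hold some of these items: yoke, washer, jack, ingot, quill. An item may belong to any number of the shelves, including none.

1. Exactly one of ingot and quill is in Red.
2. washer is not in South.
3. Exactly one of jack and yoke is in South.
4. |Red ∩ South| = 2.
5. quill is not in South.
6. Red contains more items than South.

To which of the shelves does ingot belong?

ingot: Red, South

From (2): washer ∉ South.
From (5): quill ∉ South.
Suppose ingot ∉ Red: no assignment then satisfies all the clues, so ingot ∈ Red.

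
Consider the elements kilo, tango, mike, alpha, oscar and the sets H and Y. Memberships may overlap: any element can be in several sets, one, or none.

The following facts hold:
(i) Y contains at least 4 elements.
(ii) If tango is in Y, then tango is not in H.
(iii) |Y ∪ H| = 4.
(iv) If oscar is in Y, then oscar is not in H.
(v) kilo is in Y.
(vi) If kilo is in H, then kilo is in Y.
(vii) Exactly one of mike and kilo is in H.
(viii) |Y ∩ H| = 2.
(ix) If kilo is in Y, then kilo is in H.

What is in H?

H = {alpha, kilo}

From (v): kilo ∈ Y.
(ix): kilo ∈ H.
(vii) (exactly one): mike ∉ H.
Suppose tango ∈ H: no assignment then satisfies all the clues, so tango ∉ H.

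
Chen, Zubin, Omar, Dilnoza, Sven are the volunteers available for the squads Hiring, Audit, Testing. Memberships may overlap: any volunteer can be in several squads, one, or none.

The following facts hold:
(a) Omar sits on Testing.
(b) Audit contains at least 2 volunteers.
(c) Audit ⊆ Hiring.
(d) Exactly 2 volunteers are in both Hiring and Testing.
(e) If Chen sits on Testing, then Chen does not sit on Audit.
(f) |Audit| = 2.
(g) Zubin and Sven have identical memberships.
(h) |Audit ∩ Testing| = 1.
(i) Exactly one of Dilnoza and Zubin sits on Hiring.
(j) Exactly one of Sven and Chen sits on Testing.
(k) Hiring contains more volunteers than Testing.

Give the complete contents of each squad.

From (a): Omar ∈ Testing.
Suppose Chen ∉ Hiring: no assignment then satisfies all the clues, so Chen ∈ Hiring.

Hiring = {Chen, Dilnoza, Omar}; Audit = {Dilnoza, Omar}; Testing = {Chen, Omar}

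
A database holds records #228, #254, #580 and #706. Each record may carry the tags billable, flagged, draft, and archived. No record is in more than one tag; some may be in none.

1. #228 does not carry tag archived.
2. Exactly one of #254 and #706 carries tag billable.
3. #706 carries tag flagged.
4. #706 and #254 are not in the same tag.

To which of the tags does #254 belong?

#254: billable

From (1): #228 ∉ archived.
From (3): #706 ∈ flagged.
(2) (exactly one): #254 ∈ billable.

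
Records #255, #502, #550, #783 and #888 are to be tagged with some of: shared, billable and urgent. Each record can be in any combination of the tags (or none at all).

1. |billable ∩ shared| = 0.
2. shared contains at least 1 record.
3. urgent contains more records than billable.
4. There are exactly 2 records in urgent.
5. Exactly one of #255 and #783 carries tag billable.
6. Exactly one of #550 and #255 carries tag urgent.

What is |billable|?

1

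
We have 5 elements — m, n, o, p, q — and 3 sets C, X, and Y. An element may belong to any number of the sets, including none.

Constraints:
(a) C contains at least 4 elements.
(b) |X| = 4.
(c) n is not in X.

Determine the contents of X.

X = {m, o, p, q}

From (c): n ∉ X.
(b): only 4 candidates remain for X, so all are in.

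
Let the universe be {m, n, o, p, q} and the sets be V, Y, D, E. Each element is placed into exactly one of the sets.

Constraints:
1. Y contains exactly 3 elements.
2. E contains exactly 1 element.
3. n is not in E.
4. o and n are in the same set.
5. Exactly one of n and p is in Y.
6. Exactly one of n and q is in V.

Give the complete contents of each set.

V = {q}; Y = {m, n, o}; D = {}; E = {p}

From (3): n ∉ E.
(4): o matches n: o ∉ E.
Suppose m ∈ V: no assignment then satisfies all the clues, so m ∉ V.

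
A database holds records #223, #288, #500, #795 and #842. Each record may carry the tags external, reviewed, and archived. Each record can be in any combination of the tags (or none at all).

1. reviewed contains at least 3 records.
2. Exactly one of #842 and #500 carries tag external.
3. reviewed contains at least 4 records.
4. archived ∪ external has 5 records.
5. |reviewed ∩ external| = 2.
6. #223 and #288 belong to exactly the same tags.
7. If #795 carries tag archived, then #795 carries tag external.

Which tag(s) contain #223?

#223: archived, reviewed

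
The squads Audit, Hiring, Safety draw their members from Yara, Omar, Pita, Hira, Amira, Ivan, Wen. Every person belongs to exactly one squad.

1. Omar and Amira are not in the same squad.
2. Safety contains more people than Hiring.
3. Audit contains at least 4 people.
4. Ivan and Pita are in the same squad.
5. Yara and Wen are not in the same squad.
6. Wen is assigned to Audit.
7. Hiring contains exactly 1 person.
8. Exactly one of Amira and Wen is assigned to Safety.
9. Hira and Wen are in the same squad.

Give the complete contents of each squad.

Audit = {Hira, Ivan, Pita, Wen}; Hiring = {Omar}; Safety = {Amira, Yara}

From (6): Wen ∈ Audit.
(5): Yara ∉ Audit.
(8) (exactly one): Amira ∈ Safety.
(9): Hira matches Wen: Hira ∈ Audit.
(1): Omar ∉ Safety.
Suppose Yara ∈ Hiring: no assignment then satisfies all the clues, so Yara ∉ Hiring.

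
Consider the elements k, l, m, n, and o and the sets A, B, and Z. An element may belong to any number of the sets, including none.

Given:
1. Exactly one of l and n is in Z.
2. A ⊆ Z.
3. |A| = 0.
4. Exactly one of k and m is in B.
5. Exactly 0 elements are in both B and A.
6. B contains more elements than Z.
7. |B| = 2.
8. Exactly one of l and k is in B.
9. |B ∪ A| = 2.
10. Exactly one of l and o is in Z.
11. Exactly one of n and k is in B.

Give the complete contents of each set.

A = {}; B = {k, o}; Z = {l}

(3): A already has 0, so the rest are out.
Suppose k ∉ B: no assignment then satisfies all the clues, so k ∈ B.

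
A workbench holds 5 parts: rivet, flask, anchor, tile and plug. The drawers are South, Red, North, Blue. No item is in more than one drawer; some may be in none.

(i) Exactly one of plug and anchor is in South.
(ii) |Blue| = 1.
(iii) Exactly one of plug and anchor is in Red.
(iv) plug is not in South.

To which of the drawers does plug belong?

plug: Red

From (iv): plug ∉ South.
(i) (exactly one): anchor ∈ South.
(iii) (exactly one): plug ∈ Red.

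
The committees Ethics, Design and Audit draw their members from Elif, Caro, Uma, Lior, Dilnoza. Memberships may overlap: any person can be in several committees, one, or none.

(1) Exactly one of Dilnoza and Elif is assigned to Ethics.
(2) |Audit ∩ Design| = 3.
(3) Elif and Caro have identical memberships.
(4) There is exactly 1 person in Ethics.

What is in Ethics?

Ethics = {Dilnoza}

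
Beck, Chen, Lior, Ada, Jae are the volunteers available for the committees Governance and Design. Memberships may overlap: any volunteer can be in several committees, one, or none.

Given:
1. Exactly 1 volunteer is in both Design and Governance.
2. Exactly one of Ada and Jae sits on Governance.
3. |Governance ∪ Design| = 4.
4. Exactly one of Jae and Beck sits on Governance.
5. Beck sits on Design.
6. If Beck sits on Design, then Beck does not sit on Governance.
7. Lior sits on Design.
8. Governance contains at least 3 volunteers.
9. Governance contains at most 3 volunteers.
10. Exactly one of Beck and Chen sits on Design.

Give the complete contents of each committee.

Governance = {Chen, Jae, Lior}; Design = {Beck, Lior}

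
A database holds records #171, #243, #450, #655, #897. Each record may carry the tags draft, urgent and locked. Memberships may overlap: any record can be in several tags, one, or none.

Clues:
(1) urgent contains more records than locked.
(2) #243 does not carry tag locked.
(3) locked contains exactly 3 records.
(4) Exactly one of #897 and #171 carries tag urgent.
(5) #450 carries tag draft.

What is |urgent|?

4

From (2): #243 ∉ locked.
From (5): #450 ∈ draft.
Suppose #243 ∉ urgent: no assignment then satisfies all the clues, so #243 ∈ urgent.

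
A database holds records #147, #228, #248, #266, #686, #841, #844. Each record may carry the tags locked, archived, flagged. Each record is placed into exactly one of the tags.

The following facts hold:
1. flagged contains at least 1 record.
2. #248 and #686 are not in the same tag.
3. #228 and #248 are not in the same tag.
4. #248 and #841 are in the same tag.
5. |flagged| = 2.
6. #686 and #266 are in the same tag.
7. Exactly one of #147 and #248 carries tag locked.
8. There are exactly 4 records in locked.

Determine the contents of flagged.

flagged = {#248, #841}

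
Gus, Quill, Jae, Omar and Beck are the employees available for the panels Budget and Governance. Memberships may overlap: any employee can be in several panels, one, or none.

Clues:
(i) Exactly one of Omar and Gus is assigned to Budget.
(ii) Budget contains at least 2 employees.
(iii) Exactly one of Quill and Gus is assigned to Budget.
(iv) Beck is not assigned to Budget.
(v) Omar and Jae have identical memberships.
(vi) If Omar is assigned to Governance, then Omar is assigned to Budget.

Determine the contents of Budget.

Budget = {Jae, Omar, Quill}

From (iv): Beck ∉ Budget.
Suppose Gus ∈ Budget: no assignment then satisfies all the clues, so Gus ∉ Budget.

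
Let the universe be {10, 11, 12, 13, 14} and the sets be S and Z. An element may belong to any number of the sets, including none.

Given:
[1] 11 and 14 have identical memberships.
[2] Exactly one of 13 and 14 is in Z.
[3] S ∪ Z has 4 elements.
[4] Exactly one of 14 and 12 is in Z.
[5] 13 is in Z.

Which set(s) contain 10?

10: none

From (5): 13 ∈ Z.
(2) (exactly one): 14 ∉ Z.
(4) (exactly one): 12 ∈ Z.
(1): 11 matches 14: 11 ∉ Z.
Suppose 10 ∈ S: no assignment then satisfies all the clues, so 10 ∉ S.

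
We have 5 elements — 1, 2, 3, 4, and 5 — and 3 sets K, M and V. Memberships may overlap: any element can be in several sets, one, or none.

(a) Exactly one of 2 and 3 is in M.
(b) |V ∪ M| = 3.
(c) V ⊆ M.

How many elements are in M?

3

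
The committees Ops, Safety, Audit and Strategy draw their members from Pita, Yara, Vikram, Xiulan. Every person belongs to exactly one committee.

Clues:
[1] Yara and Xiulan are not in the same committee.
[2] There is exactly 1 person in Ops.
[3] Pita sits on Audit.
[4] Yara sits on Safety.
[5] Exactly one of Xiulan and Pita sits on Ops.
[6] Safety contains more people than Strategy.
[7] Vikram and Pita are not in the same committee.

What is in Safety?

From (3): Pita ∈ Audit.
From (4): Yara ∈ Safety.
(1): Xiulan ∉ Safety.
(5) (exactly one): Xiulan ∈ Ops.
(7): Vikram ∉ Audit.
(2): Ops already has 1, so the rest are out.
Suppose Vikram ∉ Safety: no assignment then satisfies all the clues, so Vikram ∈ Safety.

Safety = {Vikram, Yara}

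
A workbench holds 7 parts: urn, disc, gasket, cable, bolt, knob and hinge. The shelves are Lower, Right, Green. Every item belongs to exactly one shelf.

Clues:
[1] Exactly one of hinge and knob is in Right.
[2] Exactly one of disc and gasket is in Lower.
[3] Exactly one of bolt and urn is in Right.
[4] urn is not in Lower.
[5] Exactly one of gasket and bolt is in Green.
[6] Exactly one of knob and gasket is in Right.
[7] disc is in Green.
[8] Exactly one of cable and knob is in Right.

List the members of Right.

From (4): urn ∉ Lower.
From (7): disc ∈ Green.
(2) (exactly one): gasket ∈ Lower.
(5) (exactly one): bolt ∈ Green.
(6) (exactly one): knob ∈ Right.
(8) (exactly one): cable ∉ Right.
(1) (exactly one): hinge ∉ Right.
(3) (exactly one): urn ∈ Right.

Right = {knob, urn}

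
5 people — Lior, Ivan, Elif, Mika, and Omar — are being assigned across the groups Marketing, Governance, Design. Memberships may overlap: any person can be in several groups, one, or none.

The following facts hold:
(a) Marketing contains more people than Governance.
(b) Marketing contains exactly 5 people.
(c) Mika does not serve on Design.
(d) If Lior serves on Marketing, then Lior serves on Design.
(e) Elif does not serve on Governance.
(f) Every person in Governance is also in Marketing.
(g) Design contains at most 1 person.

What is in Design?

From (c): Mika ∉ Design.
From (e): Elif ∉ Governance.
(b): only 5 candidates remain for Marketing, so all are in.
(d): Lior ∈ Design.
(g): Design already has 1, so the rest are out.

Design = {Lior}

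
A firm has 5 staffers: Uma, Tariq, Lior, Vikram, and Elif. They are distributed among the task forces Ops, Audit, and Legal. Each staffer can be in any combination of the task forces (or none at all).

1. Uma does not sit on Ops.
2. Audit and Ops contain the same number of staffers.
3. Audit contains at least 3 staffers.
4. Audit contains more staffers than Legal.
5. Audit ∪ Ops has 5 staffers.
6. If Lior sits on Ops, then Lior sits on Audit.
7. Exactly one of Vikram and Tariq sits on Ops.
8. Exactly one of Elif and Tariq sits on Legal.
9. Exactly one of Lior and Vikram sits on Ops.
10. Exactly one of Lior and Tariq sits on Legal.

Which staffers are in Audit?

Audit = {Lior, Uma, Vikram}

From (1): Uma ∉ Ops.
Suppose Uma ∉ Audit: no assignment then satisfies all the clues, so Uma ∈ Audit.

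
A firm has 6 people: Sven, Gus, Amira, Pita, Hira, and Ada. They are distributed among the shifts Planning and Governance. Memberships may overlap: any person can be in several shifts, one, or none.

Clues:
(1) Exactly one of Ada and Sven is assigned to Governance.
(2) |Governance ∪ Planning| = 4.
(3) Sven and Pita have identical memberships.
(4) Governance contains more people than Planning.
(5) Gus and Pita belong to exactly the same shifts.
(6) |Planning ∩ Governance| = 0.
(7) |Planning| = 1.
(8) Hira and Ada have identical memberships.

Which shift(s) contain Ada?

Ada: none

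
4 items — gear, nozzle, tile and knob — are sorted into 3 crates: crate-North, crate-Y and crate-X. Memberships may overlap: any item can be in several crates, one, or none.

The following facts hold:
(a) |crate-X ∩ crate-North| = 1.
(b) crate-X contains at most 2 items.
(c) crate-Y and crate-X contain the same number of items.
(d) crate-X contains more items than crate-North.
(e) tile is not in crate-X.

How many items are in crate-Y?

2

From (e): tile ∉ crate-X.
Suppose tile ∈ crate-North: no assignment then satisfies all the clues, so tile ∉ crate-North.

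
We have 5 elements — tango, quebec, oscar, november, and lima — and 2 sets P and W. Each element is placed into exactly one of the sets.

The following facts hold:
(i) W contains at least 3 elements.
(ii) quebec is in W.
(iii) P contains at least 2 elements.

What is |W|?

3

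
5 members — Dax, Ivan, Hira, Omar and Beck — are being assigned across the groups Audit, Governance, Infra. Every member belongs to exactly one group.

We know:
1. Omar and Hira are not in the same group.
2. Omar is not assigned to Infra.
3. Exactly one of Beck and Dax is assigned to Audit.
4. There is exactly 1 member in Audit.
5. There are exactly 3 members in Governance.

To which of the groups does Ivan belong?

Ivan: Governance

From (2): Omar ∉ Infra.
Suppose Ivan ∈ Audit: no assignment then satisfies all the clues, so Ivan ∉ Audit.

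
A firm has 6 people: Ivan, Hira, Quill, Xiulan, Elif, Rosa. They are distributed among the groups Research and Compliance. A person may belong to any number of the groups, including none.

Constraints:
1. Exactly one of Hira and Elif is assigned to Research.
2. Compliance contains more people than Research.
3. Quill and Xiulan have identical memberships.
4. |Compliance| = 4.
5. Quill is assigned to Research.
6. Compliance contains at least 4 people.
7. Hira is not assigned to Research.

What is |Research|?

From (5): Quill ∈ Research.
From (7): Hira ∉ Research.
(1) (exactly one): Elif ∈ Research.
(3): Xiulan matches Quill: Xiulan ∈ Research.
Suppose Ivan ∈ Research: no assignment then satisfies all the clues, so Ivan ∉ Research.

3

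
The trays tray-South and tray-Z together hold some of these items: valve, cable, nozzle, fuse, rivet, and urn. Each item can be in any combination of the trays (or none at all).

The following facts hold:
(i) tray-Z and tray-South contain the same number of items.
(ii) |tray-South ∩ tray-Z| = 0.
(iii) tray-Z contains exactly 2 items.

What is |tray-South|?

2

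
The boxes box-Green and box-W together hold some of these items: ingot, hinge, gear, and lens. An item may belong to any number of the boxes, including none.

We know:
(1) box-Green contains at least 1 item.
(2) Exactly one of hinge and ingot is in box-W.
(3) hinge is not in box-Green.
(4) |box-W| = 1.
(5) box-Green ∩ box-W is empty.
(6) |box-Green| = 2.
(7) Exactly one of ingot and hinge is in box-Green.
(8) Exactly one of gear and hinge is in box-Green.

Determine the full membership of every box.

From (3): hinge ∉ box-Green.
(7) (exactly one): ingot ∈ box-Green.
(8) (exactly one): gear ∈ box-Green.
(5) (disjoint): ingot ∉ box-W.
(5) (disjoint): gear ∉ box-W.
(6): box-Green already has 2, so the rest are out.
(2) (exactly one): hinge ∈ box-W.
(4): box-W already has 1, so the rest are out.

box-Green = {gear, ingot}; box-W = {hinge}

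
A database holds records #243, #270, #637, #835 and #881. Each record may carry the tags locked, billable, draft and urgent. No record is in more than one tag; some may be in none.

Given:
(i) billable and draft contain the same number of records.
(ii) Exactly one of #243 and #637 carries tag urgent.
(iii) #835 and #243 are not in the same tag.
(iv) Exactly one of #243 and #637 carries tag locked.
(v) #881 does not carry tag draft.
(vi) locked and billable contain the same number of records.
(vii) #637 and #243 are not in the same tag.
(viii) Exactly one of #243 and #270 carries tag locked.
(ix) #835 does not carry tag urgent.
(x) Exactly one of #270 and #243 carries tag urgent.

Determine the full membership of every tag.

From (v): #881 ∉ draft.
From (ix): #835 ∉ urgent.
Suppose #243 ∉ locked: no assignment then satisfies all the clues, so #243 ∈ locked.

locked = {#243}; billable = {#881}; draft = {#835}; urgent = {#270, #637}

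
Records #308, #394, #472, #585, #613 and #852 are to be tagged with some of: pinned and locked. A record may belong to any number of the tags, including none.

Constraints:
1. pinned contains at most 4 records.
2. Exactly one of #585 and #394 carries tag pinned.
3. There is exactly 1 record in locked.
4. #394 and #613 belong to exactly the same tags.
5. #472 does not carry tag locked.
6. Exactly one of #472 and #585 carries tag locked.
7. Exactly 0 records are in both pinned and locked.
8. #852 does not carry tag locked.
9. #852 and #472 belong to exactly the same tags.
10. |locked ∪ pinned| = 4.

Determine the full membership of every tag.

pinned = {#308, #394, #613}; locked = {#585}

From (5): #472 ∉ locked.
From (8): #852 ∉ locked.
(6) (exactly one): #585 ∈ locked.
(3): locked already has 1, so the rest are out.
Suppose #308 ∉ pinned: no assignment then satisfies all the clues, so #308 ∈ pinned.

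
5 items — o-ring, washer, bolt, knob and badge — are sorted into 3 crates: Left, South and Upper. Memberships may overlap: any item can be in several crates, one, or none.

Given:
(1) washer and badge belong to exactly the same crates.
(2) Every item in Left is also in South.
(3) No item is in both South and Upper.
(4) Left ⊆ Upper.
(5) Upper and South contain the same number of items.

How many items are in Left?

0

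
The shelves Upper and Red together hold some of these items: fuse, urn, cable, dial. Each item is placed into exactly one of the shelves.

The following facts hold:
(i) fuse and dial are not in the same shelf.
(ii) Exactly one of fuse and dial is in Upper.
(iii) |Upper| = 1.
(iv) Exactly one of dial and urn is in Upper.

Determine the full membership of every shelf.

Upper = {dial}; Red = {cable, fuse, urn}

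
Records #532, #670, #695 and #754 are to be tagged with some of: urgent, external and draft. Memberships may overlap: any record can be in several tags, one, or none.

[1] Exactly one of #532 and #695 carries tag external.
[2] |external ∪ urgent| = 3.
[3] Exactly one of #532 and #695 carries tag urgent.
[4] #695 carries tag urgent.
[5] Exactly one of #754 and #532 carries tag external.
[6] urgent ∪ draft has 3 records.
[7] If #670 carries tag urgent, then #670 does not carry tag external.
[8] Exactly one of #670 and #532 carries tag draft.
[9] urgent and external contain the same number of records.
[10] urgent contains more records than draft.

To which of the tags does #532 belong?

#532: draft

From (4): #695 ∈ urgent.
(3) (exactly one): #532 ∉ urgent.
Suppose #532 ∈ external: no assignment then satisfies all the clues, so #532 ∉ external.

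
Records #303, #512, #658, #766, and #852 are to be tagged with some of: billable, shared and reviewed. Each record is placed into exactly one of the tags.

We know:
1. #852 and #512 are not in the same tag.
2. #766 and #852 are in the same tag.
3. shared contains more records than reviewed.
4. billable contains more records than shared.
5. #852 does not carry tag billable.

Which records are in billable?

From (5): #852 ∉ billable.
(2): #766 matches #852: #766 ∉ billable.
Suppose #303 ∉ billable: no assignment then satisfies all the clues, so #303 ∈ billable.

billable = {#303, #512, #658}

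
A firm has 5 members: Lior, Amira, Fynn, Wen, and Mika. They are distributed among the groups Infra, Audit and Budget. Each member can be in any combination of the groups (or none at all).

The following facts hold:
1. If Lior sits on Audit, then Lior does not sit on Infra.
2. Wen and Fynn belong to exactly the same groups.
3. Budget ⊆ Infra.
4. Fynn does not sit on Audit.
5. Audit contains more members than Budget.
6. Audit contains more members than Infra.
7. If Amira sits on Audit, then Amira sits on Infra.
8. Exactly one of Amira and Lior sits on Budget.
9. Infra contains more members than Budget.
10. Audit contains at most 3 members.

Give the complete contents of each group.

Infra = {Amira, Mika}; Audit = {Amira, Lior, Mika}; Budget = {Amira}

From (4): Fynn ∉ Audit.
(2): Wen matches Fynn: Wen ∉ Audit.
Suppose Lior ∈ Infra: no assignment then satisfies all the clues, so Lior ∉ Infra.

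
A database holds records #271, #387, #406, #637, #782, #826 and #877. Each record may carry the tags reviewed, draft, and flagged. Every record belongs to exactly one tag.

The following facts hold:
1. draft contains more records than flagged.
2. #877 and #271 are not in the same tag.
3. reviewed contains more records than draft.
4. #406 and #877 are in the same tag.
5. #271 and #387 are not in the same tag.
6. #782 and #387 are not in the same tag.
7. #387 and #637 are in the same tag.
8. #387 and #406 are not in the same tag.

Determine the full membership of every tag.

reviewed = {#406, #782, #826, #877}; draft = {#387, #637}; flagged = {#271}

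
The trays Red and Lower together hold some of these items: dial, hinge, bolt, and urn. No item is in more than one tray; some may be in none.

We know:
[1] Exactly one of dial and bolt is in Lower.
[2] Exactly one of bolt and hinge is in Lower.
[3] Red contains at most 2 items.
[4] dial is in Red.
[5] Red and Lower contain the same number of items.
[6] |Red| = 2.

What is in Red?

Red = {dial, hinge}

From (4): dial ∈ Red.
(1) (exactly one): bolt ∈ Lower.
(2) (exactly one): hinge ∉ Lower.
Suppose hinge ∉ Red: no assignment then satisfies all the clues, so hinge ∈ Red.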